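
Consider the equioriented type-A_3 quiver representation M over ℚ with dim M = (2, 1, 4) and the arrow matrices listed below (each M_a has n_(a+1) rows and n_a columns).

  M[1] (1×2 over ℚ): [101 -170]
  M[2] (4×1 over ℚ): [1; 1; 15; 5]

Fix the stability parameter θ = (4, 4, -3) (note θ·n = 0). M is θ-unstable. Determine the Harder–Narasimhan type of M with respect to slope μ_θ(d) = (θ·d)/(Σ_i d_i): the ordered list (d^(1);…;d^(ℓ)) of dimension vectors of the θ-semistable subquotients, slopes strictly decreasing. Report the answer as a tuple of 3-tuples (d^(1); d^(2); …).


Barcode: M ≅ I[1,1], I[1,3], I[3,3]^3. HN layers by μ_θ (3 steps, strictly decreasing):
  μ^(1)=4; μ^(2)=5/3; μ^(3)=-3

((1, 0, 0); (1, 1, 1); (0, 0, 3))


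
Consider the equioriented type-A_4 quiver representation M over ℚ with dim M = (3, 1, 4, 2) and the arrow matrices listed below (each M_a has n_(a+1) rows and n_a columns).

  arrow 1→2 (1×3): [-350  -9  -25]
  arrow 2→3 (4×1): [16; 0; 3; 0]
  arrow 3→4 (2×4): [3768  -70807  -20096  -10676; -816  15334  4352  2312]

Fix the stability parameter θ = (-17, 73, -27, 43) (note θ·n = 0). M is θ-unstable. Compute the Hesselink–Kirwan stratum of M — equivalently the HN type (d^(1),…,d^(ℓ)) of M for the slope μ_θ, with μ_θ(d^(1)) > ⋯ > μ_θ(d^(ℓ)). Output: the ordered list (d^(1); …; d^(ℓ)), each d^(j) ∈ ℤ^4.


Barcode: M ≅ I[1,1]^2, I[1,3], I[3,3]^2, I[3,4], I[4,4]. HN layers by μ_θ (4 steps, strictly decreasing):
  μ^(1)=43; μ^(2)=23; μ^(3)=-17; μ^(4)=-27

((0, 0, 0, 2); (0, 1, 1, 0); (3, 0, 0, 0); (0, 0, 3, 0))


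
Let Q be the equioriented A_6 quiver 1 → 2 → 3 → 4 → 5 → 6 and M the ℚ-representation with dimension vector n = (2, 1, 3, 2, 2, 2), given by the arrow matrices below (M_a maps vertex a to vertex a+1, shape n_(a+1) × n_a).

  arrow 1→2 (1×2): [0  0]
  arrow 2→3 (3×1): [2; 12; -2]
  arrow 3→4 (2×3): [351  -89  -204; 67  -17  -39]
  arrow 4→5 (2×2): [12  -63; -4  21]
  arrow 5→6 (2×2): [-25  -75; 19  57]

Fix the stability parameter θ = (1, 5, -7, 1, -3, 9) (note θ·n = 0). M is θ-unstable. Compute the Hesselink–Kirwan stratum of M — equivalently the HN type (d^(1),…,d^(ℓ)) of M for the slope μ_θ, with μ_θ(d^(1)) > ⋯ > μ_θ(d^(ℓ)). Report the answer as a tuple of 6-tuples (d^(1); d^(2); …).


Via rank(M_{q-1}∘⋯∘M_p): M ≅ I[1,1]^2, I[2,4], I[3,3], I[3,5], I[5,6], I[6,6].
μ_θ-semistable layers: μ^(1)=9; μ^(2)=1; μ^(3)=-1; μ^(4)=-3; μ^(5)=-7

((0, 0, 0, 0, 0, 2); (2, 0, 0, 1, 0, 0); (0, 1, 1, 1, 1, 0); (0, 0, 0, 0, 1, 0); (0, 0, 2, 0, 0, 0))


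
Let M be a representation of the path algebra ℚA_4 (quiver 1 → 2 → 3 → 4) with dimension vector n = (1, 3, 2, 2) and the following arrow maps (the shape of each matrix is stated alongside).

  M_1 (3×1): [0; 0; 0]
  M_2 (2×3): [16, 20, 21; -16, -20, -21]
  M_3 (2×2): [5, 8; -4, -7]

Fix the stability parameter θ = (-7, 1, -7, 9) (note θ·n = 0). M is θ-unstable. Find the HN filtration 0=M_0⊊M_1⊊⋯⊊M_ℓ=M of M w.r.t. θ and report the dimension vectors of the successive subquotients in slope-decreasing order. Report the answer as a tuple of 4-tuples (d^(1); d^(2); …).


Interval decomposition of M: I[1,1], I[2,2]^2, I[2,4], I[3,4].
HN type (ℓ=4): μ^(1)=9; μ^(2)=1; μ^(3)=-3; μ^(4)=-7

((0, 0, 0, 2); (0, 2, 0, 0); (0, 1, 1, 0); (1, 0, 1, 0))


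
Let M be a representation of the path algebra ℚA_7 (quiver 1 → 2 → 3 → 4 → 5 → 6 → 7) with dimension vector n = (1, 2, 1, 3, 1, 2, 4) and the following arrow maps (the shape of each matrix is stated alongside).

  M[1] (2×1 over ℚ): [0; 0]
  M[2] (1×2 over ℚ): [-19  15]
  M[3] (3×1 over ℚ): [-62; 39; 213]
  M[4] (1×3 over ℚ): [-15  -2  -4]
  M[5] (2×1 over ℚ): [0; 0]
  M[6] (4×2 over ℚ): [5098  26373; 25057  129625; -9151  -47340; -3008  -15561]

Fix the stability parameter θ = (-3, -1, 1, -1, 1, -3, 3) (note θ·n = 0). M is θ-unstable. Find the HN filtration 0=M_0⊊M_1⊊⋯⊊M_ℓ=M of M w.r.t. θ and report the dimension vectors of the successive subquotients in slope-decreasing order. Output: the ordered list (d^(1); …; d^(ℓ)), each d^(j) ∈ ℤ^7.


Barcode: M ≅ I[1,1], I[2,2], I[2,4], I[4,4], I[4,5], I[6,7]^2, I[7,7]^2. HN layers by μ_θ (5 steps, strictly decreasing):
  μ^(1)=3; μ^(2)=1; μ^(3)=0; μ^(4)=-1; μ^(5)=-3

((0, 0, 0, 0, 0, 0, 4); (0, 0, 0, 0, 1, 0, 0); (0, 0, 1, 1, 0, 0, 0); (0, 2, 0, 2, 0, 0, 0); (1, 0, 0, 0, 0, 2, 0))


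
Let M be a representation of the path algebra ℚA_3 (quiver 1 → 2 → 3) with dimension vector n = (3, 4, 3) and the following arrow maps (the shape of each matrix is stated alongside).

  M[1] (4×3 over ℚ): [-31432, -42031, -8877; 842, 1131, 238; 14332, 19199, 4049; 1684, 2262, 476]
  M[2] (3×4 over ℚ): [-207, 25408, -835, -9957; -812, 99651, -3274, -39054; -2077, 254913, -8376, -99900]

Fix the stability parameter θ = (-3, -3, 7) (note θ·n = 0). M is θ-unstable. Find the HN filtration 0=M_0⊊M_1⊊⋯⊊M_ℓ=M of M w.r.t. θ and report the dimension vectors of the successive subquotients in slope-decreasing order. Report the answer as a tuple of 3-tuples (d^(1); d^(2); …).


Barcode: M ≅ I[1,3]^3, I[2,2]. HN layers by μ_θ (2 steps, strictly decreasing):
  μ^(1)=7; μ^(2)=-3

((0, 0, 3); (3, 4, 0))


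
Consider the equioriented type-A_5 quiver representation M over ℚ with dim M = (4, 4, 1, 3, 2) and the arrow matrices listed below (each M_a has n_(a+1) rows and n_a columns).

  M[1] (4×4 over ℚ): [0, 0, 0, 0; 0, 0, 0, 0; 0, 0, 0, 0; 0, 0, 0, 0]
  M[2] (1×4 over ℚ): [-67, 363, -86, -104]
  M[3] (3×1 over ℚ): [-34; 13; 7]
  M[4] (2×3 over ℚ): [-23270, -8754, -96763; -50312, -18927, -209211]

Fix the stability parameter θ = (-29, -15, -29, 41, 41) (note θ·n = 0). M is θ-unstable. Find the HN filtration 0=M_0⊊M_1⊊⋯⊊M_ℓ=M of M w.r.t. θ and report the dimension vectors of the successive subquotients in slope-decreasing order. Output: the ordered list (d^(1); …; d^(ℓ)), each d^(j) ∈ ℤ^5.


Interval decomposition of M: I[1,1]^4, I[2,2]^3, I[2,5], I[4,4], I[4,5].
HN type (ℓ=4): μ^(1)=41; μ^(2)=-15; μ^(3)=-22; μ^(4)=-29

((0, 0, 0, 3, 2); (0, 3, 0, 0, 0); (0, 1, 1, 0, 0); (4, 0, 0, 0, 0))


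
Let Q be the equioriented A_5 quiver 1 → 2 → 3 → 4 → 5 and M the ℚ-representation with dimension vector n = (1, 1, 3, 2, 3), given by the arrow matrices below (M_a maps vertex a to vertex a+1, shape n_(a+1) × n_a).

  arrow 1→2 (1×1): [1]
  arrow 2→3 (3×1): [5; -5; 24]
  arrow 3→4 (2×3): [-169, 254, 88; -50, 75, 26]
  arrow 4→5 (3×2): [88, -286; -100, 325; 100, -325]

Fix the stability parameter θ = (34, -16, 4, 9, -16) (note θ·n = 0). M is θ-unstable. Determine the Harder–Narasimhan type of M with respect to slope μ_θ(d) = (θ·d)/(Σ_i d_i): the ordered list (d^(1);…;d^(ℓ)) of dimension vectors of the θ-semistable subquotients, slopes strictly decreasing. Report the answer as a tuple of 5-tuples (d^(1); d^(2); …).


Barcode: M ≅ I[1,5], I[3,3], I[3,4], I[5,5]^2. HN layers by μ_θ (4 steps, strictly decreasing):
  μ^(1)=9; μ^(2)=4; μ^(3)=3; μ^(4)=-16

((0, 0, 0, 1, 0); (0, 0, 2, 0, 0); (1, 1, 1, 1, 1); (0, 0, 0, 0, 2))


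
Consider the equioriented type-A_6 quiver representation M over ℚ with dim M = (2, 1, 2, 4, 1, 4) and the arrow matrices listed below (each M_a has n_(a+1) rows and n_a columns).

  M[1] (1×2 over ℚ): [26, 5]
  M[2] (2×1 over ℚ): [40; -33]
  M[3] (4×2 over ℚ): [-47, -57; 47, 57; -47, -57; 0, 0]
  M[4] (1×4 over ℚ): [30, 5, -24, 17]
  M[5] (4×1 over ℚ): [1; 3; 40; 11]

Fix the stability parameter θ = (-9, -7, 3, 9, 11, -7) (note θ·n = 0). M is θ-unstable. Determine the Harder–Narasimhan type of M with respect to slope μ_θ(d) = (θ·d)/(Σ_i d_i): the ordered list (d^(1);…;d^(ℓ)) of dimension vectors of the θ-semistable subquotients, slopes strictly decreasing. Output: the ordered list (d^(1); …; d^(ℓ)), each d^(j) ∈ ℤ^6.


Via rank(M_{q-1}∘⋯∘M_p): M ≅ I[1,1], I[1,6], I[3,3], I[4,4]^3, I[6,6]^3.
μ_θ-semistable layers: μ^(1)=9; μ^(2)=13/3; μ^(3)=3; μ^(4)=-7; μ^(5)=-9

((0, 0, 0, 3, 0, 0); (0, 0, 0, 1, 1, 1); (0, 0, 2, 0, 0, 0); (0, 1, 0, 0, 0, 3); (2, 0, 0, 0, 0, 0))


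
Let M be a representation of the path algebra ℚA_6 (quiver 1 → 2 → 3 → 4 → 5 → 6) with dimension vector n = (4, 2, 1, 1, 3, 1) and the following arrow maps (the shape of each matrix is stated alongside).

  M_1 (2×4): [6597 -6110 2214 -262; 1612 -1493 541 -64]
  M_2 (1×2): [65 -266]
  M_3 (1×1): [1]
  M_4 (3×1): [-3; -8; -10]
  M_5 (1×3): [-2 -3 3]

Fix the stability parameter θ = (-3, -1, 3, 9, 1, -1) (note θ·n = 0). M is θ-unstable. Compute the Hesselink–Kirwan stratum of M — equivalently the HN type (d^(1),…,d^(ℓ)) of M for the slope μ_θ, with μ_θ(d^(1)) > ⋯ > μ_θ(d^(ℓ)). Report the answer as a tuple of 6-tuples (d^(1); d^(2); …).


Interval decomposition of M: I[1,1]^2, I[1,2], I[1,5], I[5,5], I[5,6].
HN type (ℓ=6): μ^(1)=5; μ^(2)=3; μ^(3)=1; μ^(4)=0; μ^(5)=-1; μ^(6)=-3

((0, 0, 0, 1, 1, 0); (0, 0, 1, 0, 0, 0); (0, 0, 0, 0, 1, 0); (0, 0, 0, 0, 1, 1); (0, 2, 0, 0, 0, 0); (4, 0, 0, 0, 0, 0))


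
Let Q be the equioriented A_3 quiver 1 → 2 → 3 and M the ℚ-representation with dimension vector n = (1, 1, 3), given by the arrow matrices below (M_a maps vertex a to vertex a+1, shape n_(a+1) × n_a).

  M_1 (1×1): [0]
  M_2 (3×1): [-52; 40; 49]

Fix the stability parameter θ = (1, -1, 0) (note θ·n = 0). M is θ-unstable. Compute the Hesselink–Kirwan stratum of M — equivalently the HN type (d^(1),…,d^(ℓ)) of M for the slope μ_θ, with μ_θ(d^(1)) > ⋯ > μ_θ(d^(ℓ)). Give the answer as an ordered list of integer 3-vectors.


Barcode: M ≅ I[1,1], I[2,3], I[3,3]^2. HN layers by μ_θ (3 steps, strictly decreasing):
  μ^(1)=1; μ^(2)=0; μ^(3)=-1

((1, 0, 0); (0, 0, 3); (0, 1, 0))


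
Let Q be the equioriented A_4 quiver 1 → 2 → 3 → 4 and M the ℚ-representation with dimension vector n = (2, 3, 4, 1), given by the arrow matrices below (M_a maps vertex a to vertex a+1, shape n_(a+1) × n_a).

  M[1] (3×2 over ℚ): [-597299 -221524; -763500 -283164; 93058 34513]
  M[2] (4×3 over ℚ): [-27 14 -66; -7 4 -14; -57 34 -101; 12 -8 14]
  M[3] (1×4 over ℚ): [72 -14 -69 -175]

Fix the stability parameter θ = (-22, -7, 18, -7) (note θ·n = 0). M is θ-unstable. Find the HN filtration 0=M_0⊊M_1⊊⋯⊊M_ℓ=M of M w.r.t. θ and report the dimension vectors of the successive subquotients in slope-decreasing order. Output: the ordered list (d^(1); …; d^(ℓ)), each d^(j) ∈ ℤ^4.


Barcode: M ≅ I[1,3], I[1,4], I[2,3], I[3,3]. HN layers by μ_θ (4 steps, strictly decreasing):
  μ^(1)=18; μ^(2)=11/2; μ^(3)=-7; μ^(4)=-22

((0, 0, 3, 0); (0, 0, 1, 1); (0, 3, 0, 0); (2, 0, 0, 0))


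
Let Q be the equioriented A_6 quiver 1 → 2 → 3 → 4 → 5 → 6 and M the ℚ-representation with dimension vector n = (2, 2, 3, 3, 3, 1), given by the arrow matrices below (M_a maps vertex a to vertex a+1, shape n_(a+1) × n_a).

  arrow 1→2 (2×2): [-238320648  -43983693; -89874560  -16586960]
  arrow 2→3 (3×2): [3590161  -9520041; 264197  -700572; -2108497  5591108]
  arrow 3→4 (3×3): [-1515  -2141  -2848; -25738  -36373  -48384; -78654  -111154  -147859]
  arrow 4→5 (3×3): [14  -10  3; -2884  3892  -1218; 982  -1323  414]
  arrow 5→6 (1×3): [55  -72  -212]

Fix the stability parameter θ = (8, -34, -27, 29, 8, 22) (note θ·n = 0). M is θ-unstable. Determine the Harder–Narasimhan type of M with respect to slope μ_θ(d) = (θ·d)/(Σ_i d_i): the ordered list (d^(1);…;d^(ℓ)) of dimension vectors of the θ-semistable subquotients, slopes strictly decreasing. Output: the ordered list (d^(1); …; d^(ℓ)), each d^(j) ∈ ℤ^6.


Barcode: M ≅ I[1,1], I[1,6], I[2,4], I[3,5], I[5,5]. HN layers by μ_θ (7 steps, strictly decreasing):
  μ^(1)=29; μ^(2)=22; μ^(3)=37/2; μ^(4)=8; μ^(5)=-53/3; μ^(6)=-27; μ^(7)=-34

((0, 0, 0, 1, 0, 0); (0, 0, 0, 0, 0, 1); (0, 0, 0, 2, 2, 0); (1, 0, 0, 0, 1, 0); (1, 1, 1, 0, 0, 0); (0, 0, 2, 0, 0, 0); (0, 1, 0, 0, 0, 0))


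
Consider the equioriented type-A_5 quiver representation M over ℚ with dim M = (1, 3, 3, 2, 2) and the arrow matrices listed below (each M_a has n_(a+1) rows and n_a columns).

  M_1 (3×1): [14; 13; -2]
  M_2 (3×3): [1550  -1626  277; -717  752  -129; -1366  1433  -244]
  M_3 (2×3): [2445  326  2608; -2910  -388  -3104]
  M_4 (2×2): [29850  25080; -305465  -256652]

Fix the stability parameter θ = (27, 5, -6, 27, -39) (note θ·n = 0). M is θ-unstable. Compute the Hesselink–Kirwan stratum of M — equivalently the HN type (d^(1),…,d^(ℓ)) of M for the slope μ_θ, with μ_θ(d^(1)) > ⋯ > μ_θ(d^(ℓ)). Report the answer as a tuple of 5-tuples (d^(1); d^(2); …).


Interval decomposition of M: I[1,3], I[2,3], I[2,5], I[4,4], I[5,5].
HN type (ℓ=5): μ^(1)=27; μ^(2)=26/3; μ^(3)=-1/2; μ^(4)=-13/4; μ^(5)=-39

((0, 0, 0, 1, 0); (1, 1, 1, 0, 0); (0, 1, 1, 0, 0); (0, 1, 1, 1, 1); (0, 0, 0, 0, 1))


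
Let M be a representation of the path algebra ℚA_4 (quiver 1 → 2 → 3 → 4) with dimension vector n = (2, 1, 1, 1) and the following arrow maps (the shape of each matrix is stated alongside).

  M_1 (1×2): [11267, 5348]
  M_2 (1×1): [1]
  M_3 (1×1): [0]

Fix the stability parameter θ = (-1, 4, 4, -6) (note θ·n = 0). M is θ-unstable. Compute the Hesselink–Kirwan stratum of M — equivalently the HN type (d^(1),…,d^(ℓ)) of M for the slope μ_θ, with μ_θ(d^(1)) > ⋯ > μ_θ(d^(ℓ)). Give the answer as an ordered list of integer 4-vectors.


Via rank(M_{q-1}∘⋯∘M_p): M ≅ I[1,1], I[1,3], I[4,4].
μ_θ-semistable layers: μ^(1)=4; μ^(2)=-1; μ^(3)=-6

((0, 1, 1, 0); (2, 0, 0, 0); (0, 0, 0, 1))


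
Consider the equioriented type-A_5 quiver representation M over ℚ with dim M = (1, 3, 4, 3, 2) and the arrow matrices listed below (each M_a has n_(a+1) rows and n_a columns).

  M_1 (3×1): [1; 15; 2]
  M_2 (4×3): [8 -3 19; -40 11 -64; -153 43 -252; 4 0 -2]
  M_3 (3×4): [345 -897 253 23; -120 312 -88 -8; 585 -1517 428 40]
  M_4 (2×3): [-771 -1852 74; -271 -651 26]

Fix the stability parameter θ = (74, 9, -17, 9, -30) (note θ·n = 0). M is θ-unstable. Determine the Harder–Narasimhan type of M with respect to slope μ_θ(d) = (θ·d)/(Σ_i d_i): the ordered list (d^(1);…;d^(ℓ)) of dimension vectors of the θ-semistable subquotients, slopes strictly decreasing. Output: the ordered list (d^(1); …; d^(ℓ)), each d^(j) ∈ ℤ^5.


Via rank(M_{q-1}∘⋯∘M_p): M ≅ I[1,3], I[2,5]^2, I[3,3], I[4,4].
μ_θ-semistable layers: μ^(1)=22; μ^(2)=9; μ^(3)=-29/4; μ^(4)=-17

((1, 1, 1, 0, 0); (0, 0, 0, 1, 0); (0, 2, 2, 2, 2); (0, 0, 1, 0, 0))


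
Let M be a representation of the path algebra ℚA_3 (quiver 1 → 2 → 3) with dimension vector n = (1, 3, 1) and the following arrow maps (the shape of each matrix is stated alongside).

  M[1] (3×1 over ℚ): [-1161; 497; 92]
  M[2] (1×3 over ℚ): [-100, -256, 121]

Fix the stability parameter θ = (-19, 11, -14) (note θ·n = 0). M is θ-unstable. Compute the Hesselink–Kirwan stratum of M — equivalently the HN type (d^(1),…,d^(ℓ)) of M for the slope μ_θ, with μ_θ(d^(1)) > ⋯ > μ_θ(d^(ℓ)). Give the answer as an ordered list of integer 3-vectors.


Via rank(M_{q-1}∘⋯∘M_p): M ≅ I[1,2], I[2,2], I[2,3].
μ_θ-semistable layers: μ^(1)=11; μ^(2)=-3/2; μ^(3)=-19

((0, 2, 0); (0, 1, 1); (1, 0, 0))


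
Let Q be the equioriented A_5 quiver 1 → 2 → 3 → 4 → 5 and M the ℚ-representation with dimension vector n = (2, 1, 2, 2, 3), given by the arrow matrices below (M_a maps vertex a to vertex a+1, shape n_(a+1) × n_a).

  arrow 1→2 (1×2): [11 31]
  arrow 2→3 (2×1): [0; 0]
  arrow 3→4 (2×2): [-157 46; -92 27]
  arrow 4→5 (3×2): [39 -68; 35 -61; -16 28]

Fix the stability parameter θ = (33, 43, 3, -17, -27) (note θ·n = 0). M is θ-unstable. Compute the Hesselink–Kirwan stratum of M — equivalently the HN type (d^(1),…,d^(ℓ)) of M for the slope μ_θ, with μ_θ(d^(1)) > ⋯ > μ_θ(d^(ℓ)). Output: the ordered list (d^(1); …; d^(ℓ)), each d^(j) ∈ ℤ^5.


Via rank(M_{q-1}∘⋯∘M_p): M ≅ I[1,1], I[1,2], I[3,5]^2, I[5,5].
μ_θ-semistable layers: μ^(1)=43; μ^(2)=33; μ^(3)=-41/3; μ^(4)=-27

((0, 1, 0, 0, 0); (2, 0, 0, 0, 0); (0, 0, 2, 2, 2); (0, 0, 0, 0, 1))


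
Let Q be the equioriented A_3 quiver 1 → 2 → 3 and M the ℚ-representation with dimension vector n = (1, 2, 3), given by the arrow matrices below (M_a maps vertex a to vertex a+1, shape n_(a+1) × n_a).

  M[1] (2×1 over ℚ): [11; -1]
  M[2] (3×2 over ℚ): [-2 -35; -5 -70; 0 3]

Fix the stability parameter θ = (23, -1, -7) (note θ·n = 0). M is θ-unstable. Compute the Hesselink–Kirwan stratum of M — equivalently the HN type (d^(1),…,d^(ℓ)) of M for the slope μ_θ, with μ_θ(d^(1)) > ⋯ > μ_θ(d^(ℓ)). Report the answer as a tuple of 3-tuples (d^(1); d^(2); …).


Via rank(M_{q-1}∘⋯∘M_p): M ≅ I[1,3], I[2,3], I[3,3].
μ_θ-semistable layers: μ^(1)=5; μ^(2)=-4; μ^(3)=-7

((1, 1, 1); (0, 1, 1); (0, 0, 1))


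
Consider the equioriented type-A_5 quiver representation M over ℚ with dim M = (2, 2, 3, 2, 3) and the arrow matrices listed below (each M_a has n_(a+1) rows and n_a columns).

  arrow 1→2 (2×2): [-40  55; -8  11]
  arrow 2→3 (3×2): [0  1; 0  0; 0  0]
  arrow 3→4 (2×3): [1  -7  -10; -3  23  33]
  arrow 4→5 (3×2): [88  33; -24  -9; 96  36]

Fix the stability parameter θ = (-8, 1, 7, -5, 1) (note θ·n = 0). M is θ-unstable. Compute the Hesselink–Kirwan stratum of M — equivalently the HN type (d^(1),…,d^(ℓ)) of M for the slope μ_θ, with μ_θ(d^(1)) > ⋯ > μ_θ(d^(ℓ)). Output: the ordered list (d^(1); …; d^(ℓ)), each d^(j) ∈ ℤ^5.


Interval decomposition of M: I[1,1], I[1,5], I[2,2], I[3,3], I[3,4], I[5,5]^2.
HN type (ℓ=3): μ^(1)=7; μ^(2)=1; μ^(3)=-8

((0, 0, 1, 0, 0); (0, 2, 2, 2, 3); (2, 0, 0, 0, 0))


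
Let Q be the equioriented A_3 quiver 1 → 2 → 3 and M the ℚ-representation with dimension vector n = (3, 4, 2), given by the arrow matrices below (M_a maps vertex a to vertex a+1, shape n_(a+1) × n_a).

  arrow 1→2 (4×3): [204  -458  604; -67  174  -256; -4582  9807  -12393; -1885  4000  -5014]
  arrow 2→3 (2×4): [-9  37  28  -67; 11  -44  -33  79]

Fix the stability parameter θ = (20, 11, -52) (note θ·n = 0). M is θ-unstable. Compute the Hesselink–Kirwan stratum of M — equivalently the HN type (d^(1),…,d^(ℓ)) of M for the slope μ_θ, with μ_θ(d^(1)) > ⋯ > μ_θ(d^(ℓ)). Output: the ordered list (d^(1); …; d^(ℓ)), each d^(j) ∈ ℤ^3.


Via rank(M_{q-1}∘⋯∘M_p): M ≅ I[1,2], I[1,3]^2, I[2,2].
μ_θ-semistable layers: μ^(1)=31/2; μ^(2)=11; μ^(3)=-7

((1, 1, 0); (0, 1, 0); (2, 2, 2))


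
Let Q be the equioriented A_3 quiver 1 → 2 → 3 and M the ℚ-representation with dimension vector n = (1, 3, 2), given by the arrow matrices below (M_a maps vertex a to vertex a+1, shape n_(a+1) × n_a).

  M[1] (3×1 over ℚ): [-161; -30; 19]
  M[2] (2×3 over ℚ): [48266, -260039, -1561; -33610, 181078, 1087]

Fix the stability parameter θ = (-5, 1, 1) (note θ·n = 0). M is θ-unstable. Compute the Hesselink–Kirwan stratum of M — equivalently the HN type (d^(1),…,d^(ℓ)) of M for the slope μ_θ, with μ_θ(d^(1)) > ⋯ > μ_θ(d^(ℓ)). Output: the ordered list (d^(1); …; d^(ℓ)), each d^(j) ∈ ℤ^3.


Barcode: M ≅ I[1,3], I[2,2], I[2,3]. HN layers by μ_θ (2 steps, strictly decreasing):
  μ^(1)=1; μ^(2)=-5

((0, 3, 2); (1, 0, 0))


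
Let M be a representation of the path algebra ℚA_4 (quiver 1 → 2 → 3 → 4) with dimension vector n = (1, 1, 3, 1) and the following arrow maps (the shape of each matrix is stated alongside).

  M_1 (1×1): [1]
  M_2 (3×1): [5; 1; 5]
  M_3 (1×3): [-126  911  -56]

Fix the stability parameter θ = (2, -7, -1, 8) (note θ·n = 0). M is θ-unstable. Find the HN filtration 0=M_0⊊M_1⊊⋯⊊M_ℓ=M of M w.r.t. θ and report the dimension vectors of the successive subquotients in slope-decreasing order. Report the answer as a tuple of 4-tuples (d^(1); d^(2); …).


Via rank(M_{q-1}∘⋯∘M_p): M ≅ I[1,4], I[3,3]^2.
μ_θ-semistable layers: μ^(1)=8; μ^(2)=-1; μ^(3)=-5/2

((0, 0, 0, 1); (0, 0, 3, 0); (1, 1, 0, 0))


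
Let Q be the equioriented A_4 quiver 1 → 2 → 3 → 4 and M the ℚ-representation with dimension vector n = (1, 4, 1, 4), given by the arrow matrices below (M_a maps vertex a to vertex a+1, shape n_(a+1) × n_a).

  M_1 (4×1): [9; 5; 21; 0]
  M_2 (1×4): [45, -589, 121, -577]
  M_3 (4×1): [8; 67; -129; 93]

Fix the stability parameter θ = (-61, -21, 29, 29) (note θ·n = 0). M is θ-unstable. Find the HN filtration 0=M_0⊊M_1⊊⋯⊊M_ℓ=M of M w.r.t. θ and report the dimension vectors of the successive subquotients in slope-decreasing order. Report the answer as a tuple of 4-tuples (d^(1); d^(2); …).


Interval decomposition of M: I[1,4], I[2,2]^3, I[4,4]^3.
HN type (ℓ=3): μ^(1)=29; μ^(2)=-21; μ^(3)=-61

((0, 0, 1, 4); (0, 4, 0, 0); (1, 0, 0, 0))


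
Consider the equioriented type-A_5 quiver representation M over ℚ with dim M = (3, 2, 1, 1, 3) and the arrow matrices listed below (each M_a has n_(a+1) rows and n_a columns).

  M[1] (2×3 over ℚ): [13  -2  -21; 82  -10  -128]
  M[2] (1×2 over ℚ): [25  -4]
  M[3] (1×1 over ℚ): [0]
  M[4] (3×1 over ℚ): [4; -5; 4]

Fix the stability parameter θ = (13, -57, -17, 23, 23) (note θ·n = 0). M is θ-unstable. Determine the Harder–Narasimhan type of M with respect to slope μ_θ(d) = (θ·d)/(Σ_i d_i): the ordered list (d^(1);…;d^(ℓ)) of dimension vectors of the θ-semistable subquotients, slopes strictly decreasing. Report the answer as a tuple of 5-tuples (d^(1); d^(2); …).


Barcode: M ≅ I[1,1], I[1,2], I[1,3], I[4,5], I[5,5]^2. HN layers by μ_θ (4 steps, strictly decreasing):
  μ^(1)=23; μ^(2)=13; μ^(3)=-17; μ^(4)=-22

((0, 0, 0, 1, 3); (1, 0, 0, 0, 0); (0, 0, 1, 0, 0); (2, 2, 0, 0, 0))


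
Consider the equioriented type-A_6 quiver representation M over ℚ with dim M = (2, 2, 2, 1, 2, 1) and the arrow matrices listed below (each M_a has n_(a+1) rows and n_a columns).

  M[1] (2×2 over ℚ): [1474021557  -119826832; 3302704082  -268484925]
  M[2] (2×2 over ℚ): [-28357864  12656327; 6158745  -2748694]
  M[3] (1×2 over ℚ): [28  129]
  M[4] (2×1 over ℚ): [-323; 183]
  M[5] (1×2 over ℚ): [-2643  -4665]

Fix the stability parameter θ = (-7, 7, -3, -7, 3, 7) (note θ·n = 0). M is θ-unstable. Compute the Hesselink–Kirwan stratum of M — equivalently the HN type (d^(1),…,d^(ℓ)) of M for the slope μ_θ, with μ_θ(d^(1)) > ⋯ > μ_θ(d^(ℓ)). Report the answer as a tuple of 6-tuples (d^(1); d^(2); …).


Via rank(M_{q-1}∘⋯∘M_p): M ≅ I[1,3], I[1,6], I[5,5].
μ_θ-semistable layers: μ^(1)=7; μ^(2)=3; μ^(3)=2; μ^(4)=-1; μ^(5)=-7

((0, 0, 0, 0, 0, 1); (0, 0, 0, 0, 2, 0); (0, 1, 1, 0, 0, 0); (0, 1, 1, 1, 0, 0); (2, 0, 0, 0, 0, 0))


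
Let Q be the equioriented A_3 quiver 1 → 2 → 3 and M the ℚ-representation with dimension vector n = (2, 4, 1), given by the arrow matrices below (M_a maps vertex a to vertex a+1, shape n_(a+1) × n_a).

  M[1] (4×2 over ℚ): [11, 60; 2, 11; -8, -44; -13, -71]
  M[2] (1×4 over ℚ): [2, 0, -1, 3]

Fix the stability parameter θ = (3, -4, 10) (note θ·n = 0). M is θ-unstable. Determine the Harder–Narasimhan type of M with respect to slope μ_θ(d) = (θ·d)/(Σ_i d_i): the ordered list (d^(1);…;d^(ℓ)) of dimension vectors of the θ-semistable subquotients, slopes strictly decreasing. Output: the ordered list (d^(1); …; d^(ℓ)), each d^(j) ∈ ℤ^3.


Via rank(M_{q-1}∘⋯∘M_p): M ≅ I[1,2], I[1,3], I[2,2]^2.
μ_θ-semistable layers: μ^(1)=10; μ^(2)=-1/2; μ^(3)=-4

((0, 0, 1); (2, 2, 0); (0, 2, 0))


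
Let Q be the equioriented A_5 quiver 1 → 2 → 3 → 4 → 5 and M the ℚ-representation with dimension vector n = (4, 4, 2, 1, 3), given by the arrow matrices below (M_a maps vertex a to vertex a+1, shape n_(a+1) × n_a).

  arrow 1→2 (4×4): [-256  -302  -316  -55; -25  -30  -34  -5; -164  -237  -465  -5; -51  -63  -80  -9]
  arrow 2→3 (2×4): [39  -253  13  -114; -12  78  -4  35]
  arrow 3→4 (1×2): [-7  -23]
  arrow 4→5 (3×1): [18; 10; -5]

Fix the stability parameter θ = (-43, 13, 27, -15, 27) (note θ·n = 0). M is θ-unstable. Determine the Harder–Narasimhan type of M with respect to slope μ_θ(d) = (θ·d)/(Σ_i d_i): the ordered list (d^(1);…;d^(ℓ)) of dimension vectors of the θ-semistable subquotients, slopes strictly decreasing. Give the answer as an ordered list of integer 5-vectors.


Via rank(M_{q-1}∘⋯∘M_p): M ≅ I[1,2]^2, I[1,3], I[1,5], I[5,5]^2.
μ_θ-semistable layers: μ^(1)=27; μ^(2)=13; μ^(3)=25/3; μ^(4)=-43

((0, 0, 1, 0, 3); (0, 3, 0, 0, 0); (0, 1, 1, 1, 0); (4, 0, 0, 0, 0))


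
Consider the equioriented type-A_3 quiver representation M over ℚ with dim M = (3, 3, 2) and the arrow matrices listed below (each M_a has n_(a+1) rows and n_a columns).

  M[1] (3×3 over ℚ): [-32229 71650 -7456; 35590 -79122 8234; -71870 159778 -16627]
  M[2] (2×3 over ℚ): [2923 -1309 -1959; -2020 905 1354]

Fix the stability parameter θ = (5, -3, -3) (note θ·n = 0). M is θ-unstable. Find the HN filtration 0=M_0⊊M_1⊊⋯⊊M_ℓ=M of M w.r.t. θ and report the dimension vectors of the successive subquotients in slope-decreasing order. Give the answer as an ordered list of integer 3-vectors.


Interval decomposition of M: I[1,2], I[1,3]^2.
HN type (ℓ=2): μ^(1)=1; μ^(2)=-1/3

((1, 1, 0); (2, 2, 2))


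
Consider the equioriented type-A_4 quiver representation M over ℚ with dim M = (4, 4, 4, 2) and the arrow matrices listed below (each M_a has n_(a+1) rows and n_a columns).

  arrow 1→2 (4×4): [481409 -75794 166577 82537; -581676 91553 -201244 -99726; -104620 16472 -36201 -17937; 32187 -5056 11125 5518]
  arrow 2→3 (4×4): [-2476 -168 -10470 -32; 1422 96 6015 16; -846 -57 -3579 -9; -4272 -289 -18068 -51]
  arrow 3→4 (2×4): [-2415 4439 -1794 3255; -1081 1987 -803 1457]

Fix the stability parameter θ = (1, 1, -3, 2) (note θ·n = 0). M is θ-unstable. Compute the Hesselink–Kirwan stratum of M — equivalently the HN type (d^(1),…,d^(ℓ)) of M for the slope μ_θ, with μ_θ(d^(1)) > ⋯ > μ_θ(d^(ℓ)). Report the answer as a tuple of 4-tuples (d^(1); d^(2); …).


Barcode: M ≅ I[1,2], I[1,3], I[1,4]^2, I[3,3]. HN layers by μ_θ (4 steps, strictly decreasing):
  μ^(1)=2; μ^(2)=1; μ^(3)=-1/3; μ^(4)=-3

((0, 0, 0, 2); (1, 1, 0, 0); (3, 3, 3, 0); (0, 0, 1, 0))


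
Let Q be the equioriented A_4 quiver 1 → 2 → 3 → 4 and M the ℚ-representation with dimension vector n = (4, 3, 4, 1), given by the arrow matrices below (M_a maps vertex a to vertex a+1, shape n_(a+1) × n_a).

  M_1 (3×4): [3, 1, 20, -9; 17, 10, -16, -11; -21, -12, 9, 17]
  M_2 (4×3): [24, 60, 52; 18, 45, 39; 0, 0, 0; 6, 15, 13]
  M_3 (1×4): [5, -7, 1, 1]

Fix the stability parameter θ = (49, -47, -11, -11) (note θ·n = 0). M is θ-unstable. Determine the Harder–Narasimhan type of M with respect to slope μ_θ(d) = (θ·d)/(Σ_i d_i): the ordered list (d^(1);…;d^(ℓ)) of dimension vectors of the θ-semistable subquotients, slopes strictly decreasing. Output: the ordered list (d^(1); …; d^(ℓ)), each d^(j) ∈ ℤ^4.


Interval decomposition of M: I[1,1], I[1,2]^2, I[1,3], I[3,3]^2, I[3,4].
HN type (ℓ=4): μ^(1)=49; μ^(2)=1; μ^(3)=-3; μ^(4)=-11

((1, 0, 0, 0); (2, 2, 0, 0); (1, 1, 1, 0); (0, 0, 3, 1))


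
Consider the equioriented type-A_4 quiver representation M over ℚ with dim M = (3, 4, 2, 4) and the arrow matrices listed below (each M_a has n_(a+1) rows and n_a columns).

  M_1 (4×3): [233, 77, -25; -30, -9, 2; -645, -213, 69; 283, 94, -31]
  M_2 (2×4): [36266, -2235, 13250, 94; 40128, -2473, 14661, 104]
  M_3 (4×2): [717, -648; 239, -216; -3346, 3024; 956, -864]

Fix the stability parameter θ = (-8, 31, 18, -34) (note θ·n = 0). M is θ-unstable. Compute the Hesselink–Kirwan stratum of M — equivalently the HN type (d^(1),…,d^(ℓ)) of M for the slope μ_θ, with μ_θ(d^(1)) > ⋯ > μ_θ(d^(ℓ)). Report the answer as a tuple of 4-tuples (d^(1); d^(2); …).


Barcode: M ≅ I[1,1], I[1,3], I[1,4], I[2,2]^2, I[4,4]^3. HN layers by μ_θ (5 steps, strictly decreasing):
  μ^(1)=31; μ^(2)=49/2; μ^(3)=5; μ^(4)=-8; μ^(5)=-34

((0, 2, 0, 0); (0, 1, 1, 0); (0, 1, 1, 1); (3, 0, 0, 0); (0, 0, 0, 3))


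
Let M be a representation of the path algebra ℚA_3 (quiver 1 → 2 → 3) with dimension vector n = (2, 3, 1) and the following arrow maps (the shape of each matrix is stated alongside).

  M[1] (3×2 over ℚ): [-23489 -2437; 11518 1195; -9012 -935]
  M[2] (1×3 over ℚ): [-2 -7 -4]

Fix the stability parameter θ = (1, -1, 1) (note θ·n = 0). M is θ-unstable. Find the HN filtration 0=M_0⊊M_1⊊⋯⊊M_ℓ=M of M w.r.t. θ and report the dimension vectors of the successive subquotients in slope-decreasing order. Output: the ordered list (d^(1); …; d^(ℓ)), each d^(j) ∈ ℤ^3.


Interval decomposition of M: I[1,2], I[1,3], I[2,2].
HN type (ℓ=3): μ^(1)=1; μ^(2)=0; μ^(3)=-1

((0, 0, 1); (2, 2, 0); (0, 1, 0))


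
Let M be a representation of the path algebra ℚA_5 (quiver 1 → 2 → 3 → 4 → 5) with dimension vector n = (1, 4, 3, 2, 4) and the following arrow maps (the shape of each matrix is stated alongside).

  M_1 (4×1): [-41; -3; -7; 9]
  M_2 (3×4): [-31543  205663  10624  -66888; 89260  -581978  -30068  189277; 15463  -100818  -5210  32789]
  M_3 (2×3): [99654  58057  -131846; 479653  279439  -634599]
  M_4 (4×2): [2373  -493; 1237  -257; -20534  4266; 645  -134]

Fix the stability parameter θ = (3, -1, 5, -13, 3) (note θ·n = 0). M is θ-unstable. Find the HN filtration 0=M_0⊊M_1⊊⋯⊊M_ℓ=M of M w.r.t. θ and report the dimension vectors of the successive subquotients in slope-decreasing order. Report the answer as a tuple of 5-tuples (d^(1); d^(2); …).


Via rank(M_{q-1}∘⋯∘M_p): M ≅ I[1,5], I[2,2], I[2,3], I[2,5], I[5,5]^2.
μ_θ-semistable layers: μ^(1)=5; μ^(2)=3; μ^(3)=-1; μ^(4)=-3/2; μ^(5)=-3

((0, 0, 1, 0, 0); (0, 0, 0, 0, 4); (0, 2, 0, 0, 0); (1, 1, 1, 1, 0); (0, 1, 1, 1, 0))


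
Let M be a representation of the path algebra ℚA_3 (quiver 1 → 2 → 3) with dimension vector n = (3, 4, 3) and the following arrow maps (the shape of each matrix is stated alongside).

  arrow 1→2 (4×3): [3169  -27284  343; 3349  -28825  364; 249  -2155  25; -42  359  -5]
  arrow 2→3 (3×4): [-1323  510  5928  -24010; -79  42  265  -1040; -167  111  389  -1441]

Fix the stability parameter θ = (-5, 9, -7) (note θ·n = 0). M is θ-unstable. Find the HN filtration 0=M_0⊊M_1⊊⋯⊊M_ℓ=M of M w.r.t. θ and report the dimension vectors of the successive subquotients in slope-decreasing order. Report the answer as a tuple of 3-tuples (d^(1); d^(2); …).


Via rank(M_{q-1}∘⋯∘M_p): M ≅ I[1,2], I[1,3]^2, I[2,3].
μ_θ-semistable layers: μ^(1)=9; μ^(2)=1; μ^(3)=-5

((0, 1, 0); (0, 3, 3); (3, 0, 0))


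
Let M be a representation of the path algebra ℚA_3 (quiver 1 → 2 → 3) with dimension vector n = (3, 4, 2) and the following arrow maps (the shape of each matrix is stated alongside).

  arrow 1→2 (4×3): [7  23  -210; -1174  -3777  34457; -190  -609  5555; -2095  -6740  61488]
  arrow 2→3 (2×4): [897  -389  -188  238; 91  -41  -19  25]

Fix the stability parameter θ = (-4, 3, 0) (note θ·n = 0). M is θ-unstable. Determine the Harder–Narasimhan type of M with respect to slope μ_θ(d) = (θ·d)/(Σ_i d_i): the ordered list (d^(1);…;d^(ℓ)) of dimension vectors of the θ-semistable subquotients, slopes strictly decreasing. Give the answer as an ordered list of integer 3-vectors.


Interval decomposition of M: I[1,2], I[1,3]^2, I[2,2].
HN type (ℓ=3): μ^(1)=3; μ^(2)=3/2; μ^(3)=-4

((0, 2, 0); (0, 2, 2); (3, 0, 0))


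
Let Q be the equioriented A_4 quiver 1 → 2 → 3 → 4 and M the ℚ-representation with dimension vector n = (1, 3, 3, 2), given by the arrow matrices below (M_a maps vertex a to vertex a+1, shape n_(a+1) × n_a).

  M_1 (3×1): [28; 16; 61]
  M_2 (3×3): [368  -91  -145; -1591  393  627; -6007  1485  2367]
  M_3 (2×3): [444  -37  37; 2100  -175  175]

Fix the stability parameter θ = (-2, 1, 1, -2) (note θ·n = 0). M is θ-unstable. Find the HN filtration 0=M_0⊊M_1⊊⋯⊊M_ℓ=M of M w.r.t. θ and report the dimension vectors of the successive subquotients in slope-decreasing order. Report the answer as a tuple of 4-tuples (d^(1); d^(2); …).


Barcode: M ≅ I[1,3], I[2,2], I[2,3], I[3,4], I[4,4]. HN layers by μ_θ (3 steps, strictly decreasing):
  μ^(1)=1; μ^(2)=-1/2; μ^(3)=-2

((0, 3, 2, 0); (0, 0, 1, 1); (1, 0, 0, 1))


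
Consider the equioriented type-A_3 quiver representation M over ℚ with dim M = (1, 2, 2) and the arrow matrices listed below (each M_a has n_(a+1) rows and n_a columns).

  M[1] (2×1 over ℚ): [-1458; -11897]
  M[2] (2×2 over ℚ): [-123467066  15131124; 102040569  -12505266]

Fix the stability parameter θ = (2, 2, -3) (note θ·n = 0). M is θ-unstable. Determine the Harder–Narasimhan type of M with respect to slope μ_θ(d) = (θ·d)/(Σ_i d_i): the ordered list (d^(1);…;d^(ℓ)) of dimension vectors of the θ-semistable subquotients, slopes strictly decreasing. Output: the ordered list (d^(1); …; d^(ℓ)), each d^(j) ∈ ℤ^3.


Via rank(M_{q-1}∘⋯∘M_p): M ≅ I[1,2], I[2,3], I[3,3].
μ_θ-semistable layers: μ^(1)=2; μ^(2)=-1/2; μ^(3)=-3

((1, 1, 0); (0, 1, 1); (0, 0, 1))


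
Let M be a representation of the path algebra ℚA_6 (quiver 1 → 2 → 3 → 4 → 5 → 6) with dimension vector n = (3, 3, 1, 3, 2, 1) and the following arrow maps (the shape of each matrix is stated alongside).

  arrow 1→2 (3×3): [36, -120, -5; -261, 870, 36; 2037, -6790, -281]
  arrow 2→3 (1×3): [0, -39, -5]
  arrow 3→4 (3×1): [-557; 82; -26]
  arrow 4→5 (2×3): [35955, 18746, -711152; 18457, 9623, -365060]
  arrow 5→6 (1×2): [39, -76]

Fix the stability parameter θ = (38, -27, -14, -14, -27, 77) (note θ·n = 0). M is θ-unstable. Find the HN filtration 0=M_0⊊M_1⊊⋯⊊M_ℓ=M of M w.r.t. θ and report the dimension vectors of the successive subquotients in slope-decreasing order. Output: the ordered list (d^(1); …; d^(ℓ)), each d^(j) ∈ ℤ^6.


Barcode: M ≅ I[1,1], I[1,2], I[1,6], I[2,2], I[4,4], I[4,5]. HN layers by μ_θ (7 steps, strictly decreasing):
  μ^(1)=77; μ^(2)=38; μ^(3)=11/2; μ^(4)=-44/5; μ^(5)=-14; μ^(6)=-41/2; μ^(7)=-27

((0, 0, 0, 0, 0, 1); (1, 0, 0, 0, 0, 0); (1, 1, 0, 0, 0, 0); (1, 1, 1, 1, 1, 0); (0, 0, 0, 1, 0, 0); (0, 0, 0, 1, 1, 0); (0, 1, 0, 0, 0, 0))


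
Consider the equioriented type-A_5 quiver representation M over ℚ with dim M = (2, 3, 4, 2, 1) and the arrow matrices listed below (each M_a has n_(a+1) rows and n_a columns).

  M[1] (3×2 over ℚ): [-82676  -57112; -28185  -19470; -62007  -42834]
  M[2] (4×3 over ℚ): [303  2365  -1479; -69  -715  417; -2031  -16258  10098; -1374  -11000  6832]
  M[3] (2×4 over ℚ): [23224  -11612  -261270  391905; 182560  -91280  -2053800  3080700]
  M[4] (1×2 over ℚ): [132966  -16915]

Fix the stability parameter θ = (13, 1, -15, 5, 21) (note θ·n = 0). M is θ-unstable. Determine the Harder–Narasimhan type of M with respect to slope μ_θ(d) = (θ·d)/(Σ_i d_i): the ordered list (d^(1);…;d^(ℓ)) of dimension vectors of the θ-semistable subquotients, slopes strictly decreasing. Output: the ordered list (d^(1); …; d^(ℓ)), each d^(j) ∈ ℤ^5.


Via rank(M_{q-1}∘⋯∘M_p): M ≅ I[1,1], I[1,2], I[2,3]^2, I[3,3], I[3,5], I[4,4].
μ_θ-semistable layers: μ^(1)=21; μ^(2)=13; μ^(3)=7; μ^(4)=5; μ^(5)=-7; μ^(6)=-15

((0, 0, 0, 0, 1); (1, 0, 0, 0, 0); (1, 1, 0, 0, 0); (0, 0, 0, 2, 0); (0, 2, 2, 0, 0); (0, 0, 2, 0, 0))


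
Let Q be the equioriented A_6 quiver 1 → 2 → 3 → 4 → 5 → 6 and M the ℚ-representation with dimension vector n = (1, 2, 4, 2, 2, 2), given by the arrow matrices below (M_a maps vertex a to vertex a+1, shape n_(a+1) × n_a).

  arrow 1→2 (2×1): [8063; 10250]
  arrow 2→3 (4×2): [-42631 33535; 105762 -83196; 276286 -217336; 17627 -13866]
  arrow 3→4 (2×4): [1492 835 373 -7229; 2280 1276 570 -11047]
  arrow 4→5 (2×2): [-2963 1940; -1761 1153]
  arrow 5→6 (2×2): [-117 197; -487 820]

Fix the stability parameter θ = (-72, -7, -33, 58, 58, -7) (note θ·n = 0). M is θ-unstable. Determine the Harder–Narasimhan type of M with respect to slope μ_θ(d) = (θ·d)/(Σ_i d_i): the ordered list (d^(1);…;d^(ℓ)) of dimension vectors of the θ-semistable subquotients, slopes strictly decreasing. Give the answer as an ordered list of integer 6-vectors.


Barcode: M ≅ I[1,6], I[2,3], I[3,3], I[3,6]. HN layers by μ_θ (4 steps, strictly decreasing):
  μ^(1)=109/3; μ^(2)=-20; μ^(3)=-33; μ^(4)=-72

((0, 0, 0, 2, 2, 2); (0, 2, 2, 0, 0, 0); (0, 0, 2, 0, 0, 0); (1, 0, 0, 0, 0, 0))


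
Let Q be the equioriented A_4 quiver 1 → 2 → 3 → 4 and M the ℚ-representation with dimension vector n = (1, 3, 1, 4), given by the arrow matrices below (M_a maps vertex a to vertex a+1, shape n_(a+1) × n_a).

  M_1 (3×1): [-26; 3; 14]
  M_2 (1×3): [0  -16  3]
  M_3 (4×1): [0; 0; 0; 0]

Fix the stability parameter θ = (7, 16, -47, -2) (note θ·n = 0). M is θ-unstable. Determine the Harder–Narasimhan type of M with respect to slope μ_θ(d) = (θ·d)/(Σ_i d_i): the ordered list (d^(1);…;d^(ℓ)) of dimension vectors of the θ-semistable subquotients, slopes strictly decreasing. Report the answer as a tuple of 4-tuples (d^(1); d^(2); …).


Barcode: M ≅ I[1,3], I[2,2]^2, I[4,4]^4. HN layers by μ_θ (3 steps, strictly decreasing):
  μ^(1)=16; μ^(2)=-2; μ^(3)=-8

((0, 2, 0, 0); (0, 0, 0, 4); (1, 1, 1, 0))


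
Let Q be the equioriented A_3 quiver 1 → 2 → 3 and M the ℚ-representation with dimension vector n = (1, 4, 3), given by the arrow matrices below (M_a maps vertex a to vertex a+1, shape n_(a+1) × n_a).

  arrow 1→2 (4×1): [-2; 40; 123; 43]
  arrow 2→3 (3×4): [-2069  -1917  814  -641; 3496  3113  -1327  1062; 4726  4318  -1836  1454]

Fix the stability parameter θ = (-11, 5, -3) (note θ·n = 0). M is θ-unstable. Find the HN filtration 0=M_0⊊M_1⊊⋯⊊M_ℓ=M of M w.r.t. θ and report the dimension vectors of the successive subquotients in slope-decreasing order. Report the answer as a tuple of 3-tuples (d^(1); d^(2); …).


Barcode: M ≅ I[1,3], I[2,2]^2, I[2,3], I[3,3]. HN layers by μ_θ (4 steps, strictly decreasing):
  μ^(1)=5; μ^(2)=1; μ^(3)=-3; μ^(4)=-11

((0, 2, 0); (0, 2, 2); (0, 0, 1); (1, 0, 0))


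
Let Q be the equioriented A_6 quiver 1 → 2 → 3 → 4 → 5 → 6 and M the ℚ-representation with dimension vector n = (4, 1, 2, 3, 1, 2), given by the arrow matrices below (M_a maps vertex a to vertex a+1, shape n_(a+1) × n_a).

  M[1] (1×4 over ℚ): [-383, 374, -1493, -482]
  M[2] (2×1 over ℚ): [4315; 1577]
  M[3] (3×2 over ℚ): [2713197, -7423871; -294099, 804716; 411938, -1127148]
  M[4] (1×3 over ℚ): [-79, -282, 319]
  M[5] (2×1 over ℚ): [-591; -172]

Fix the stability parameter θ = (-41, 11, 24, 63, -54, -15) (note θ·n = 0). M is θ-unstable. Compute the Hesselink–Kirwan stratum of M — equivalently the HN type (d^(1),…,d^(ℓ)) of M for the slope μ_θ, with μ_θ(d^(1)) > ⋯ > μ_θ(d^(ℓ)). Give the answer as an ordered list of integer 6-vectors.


Barcode: M ≅ I[1,1]^3, I[1,4], I[3,6], I[4,4], I[6,6]. HN layers by μ_θ (6 steps, strictly decreasing):
  μ^(1)=63; μ^(2)=24; μ^(3)=11; μ^(4)=9/2; μ^(5)=-15; μ^(6)=-41

((0, 0, 0, 2, 0, 0); (0, 0, 1, 0, 0, 0); (0, 1, 0, 0, 0, 0); (0, 0, 1, 1, 1, 1); (0, 0, 0, 0, 0, 1); (4, 0, 0, 0, 0, 0))


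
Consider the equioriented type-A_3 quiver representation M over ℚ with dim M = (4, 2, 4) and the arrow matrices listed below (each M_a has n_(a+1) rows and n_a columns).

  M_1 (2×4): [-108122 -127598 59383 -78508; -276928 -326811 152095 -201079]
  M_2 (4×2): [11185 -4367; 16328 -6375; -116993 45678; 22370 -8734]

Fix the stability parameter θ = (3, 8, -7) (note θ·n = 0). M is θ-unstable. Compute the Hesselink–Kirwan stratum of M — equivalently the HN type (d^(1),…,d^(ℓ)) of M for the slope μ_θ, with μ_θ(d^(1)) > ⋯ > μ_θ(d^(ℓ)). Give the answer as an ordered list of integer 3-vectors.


Via rank(M_{q-1}∘⋯∘M_p): M ≅ I[1,1]^2, I[1,3]^2, I[3,3]^2.
μ_θ-semistable layers: μ^(1)=3; μ^(2)=4/3; μ^(3)=-7

((2, 0, 0); (2, 2, 2); (0, 0, 2))
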